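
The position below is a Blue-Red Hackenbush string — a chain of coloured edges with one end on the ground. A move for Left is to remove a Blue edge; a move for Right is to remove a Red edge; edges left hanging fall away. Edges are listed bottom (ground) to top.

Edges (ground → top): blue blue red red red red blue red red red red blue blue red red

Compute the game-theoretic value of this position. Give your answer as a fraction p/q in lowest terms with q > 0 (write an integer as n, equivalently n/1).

8729/8192

Build g(s[:k]) for k = 1..15, string s = blue blue red red red red blue red red red red blue blue red red.
b: Left { 0 }, Right { · } — simplest 1
bb: Left { 0 1 }, Right { · } — simplest 2
bbr: Left { 0 1 }, Right { 2 } — simplest 3/2
bbrr: Left { 0 1 }, Right { 3/2 2 } — simplest 5/4
bbrrr: Left { 0 1 }, Right { 5/4 3/2 2 } — simplest 9/8
bbrrrr: Left { 0 1 }, Right { 9/8 5/4 3/2 2 } — simplest 17/16
bbrrrrb: Left { 0 1 17/16 }, Right { 9/8 5/4 3/2 2 } — simplest 35/32
bbrrrrbr: Left { 0 1 17/16 }, Right { 35/32 9/8 5/4 3/2 2 } — simplest 69/64
bbrrrrbrr: Left { 0 1 17/16 }, Right { 69/64 35/32 9/8 5/4 3/2 2 } — simplest 137/128
bbrrrrbrrr: Left { 0 1 17/16 }, Right { 137/128 69/64 35/32 9/8 5/4 3/2 2 } — simplest 273/256
bbrrrrbrrrr: Left { 0 1 17/16 }, Right { 273/256 137/128 69/64 35/32 9/8 5/4 3/2 2 } — simplest 545/512
bbrrrrbrrrrb: Left { 0 1 17/16 545/512 }, Right { 273/256 137/128 69/64 35/32 9/8 5/4 3/2 2 } — simplest 1091/1024
bbrrrrbrrrrbb: Left { 0 1 17/16 545/512 1091/1024 }, Right { 273/256 137/128 69/64 35/32 9/8 5/4 3/2 2 } — simplest 2183/2048
bbrrrrbrrrrbbr: Left { 0 1 17/16 545/512 1091/1024 }, Right { 2183/2048 273/256 137/128 69/64 35/32 9/8 5/4 3/2 2 } — simplest 4365/4096
bbrrrrbrrrrbbrr: Left { 0 1 17/16 545/512 1091/1024 }, Right { 4365/4096 2183/2048 273/256 137/128 69/64 35/32 9/8 5/4 3/2 2 } — simplest 8729/8192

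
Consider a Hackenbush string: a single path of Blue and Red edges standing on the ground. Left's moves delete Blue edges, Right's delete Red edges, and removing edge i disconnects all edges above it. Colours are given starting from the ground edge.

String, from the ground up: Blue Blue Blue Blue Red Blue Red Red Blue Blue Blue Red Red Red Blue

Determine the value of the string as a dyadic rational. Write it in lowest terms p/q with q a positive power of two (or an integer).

7395/2048

g(B) = { 0 | ∅ } => 1
g(BB) = { 0,1 | ∅ } => 2
g(BBB) = { 0,1,2 | ∅ } => 3
g(BBBB) = { 0,1,2,3 | ∅ } => 4
g(BBBBR) = { 0,1,2,3 | 4 } => 7/2
g(BBBBRB) = { 0,1,2,3,7/2 | 4 } => 15/4
g(BBBBRBR) = { 0,1,2,3,7/2 | 15/4,4 } => 29/8
g(BBBBRBRR) = { 0,1,2,3,7/2 | 29/8,15/4,4 } => 57/16
g(BBBBRBRRB) = { 0,1,2,3,7/2,57/16 | 29/8,15/4,4 } => 115/32
g(BBBBRBRRBB) = { 0,1,2,3,7/2,57/16,115/32 | 29/8,15/4,4 } => 231/64
g(BBBBRBRRBBB) = { 0,1,2,3,7/2,57/16,115/32,231/64 | 29/8,15/4,4 } => 463/128
g(BBBBRBRRBBBR) = { 0,1,2,3,7/2,57/16,115/32,231/64 | 463/128,29/8,15/4,4 } => 925/256
g(BBBBRBRRBBBRR) = { 0,1,2,3,7/2,57/16,115/32,231/64 | 925/256,463/128,29/8,15/4,4 } => 1849/512
g(BBBBRBRRBBBRRR) = { 0,1,2,3,7/2,57/16,115/32,231/64 | 1849/512,925/256,463/128,29/8,15/4,4 } => 3697/1024
g(BBBBRBRRBBBRRRB) = { 0,1,2,3,7/2,57/16,115/32,231/64,3697/1024 | 1849/512,925/256,463/128,29/8,15/4,4 } => 7395/2048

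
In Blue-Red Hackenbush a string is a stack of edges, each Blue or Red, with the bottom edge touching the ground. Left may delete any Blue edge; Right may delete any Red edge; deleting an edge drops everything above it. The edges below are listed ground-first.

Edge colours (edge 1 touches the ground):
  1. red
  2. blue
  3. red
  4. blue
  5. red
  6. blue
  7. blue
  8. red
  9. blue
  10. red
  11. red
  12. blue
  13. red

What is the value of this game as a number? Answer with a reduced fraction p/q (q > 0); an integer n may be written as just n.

Recurse on prefixes of the 13-edge string red blue red blue red blue blue red blue red red blue red:
1 of 13 · r · max L −∞ · min R 0 => -1
2 of 13 · rb · max L -1 · min R 0 => -1/2
3 of 13 · rbr · max L -1 · min R -1/2 => -3/4
4 of 13 · rbrb · max L -3/4 · min R -1/2 => -5/8
5 of 13 · rbrbr · max L -3/4 · min R -5/8 => -11/16
6 of 13 · rbrbrb · max L -11/16 · min R -5/8 => -21/32
7 of 13 · rbrbrbb · max L -21/32 · min R -5/8 => -41/64
8 of 13 · rbrbrbbr · max L -21/32 · min R -41/64 => -83/128
9 of 13 · rbrbrbbrb · max L -83/128 · min R -41/64 => -165/256
10 of 13 · rbrbrbbrbr · max L -83/128 · min R -165/256 => -331/512
11 of 13 · rbrbrbbrbrr · max L -83/128 · min R -331/512 => -663/1024
12 of 13 · rbrbrbbrbrrb · max L -663/1024 · min R -331/512 => -1325/2048
13 of 13 · rbrbrbbrbrrbr · max L -663/1024 · min R -1325/2048 => -2651/4096

-2651/4096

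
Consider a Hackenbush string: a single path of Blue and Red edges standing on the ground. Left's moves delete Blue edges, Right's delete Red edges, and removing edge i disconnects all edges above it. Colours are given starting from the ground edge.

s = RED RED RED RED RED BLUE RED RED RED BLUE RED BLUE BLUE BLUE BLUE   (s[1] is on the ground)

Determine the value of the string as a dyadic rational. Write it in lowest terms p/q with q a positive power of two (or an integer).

-5025/1024

Build val(s[:k]) for k = 1..15, string s = RED RED RED RED RED BLUE RED RED RED BLUE RED BLUE BLUE BLUE BLUE.
R: Left { none }, Right { 0 } -> simplest -1
RR: Left { none }, Right { -1,0 } -> simplest -2
RRR: Left { none }, Right { -2,-1,0 } -> simplest -3
RRRR: Left { none }, Right { -3,-2,-1,0 } -> simplest -4
RRRRR: Left { none }, Right { -4,-3,-2,-1,0 } -> simplest -5
RRRRRB: Left { -5 }, Right { -4,-3,-2,-1,0 } -> simplest -9/2
RRRRRBR: Left { -5 }, Right { -9/2,-4,-3,-2,-1,0 } -> simplest -19/4
RRRRRBRR: Left { -5 }, Right { -19/4,-9/2,-4,-3,-2,-1,0 } -> simplest -39/8
RRRRRBRRR: Left { -5 }, Right { -39/8,-19/4,-9/2,-4,-3,-2,-1,0 } -> simplest -79/16
RRRRRBRRRB: Left { -5,-79/16 }, Right { -39/8,-19/4,-9/2,-4,-3,-2,-1,0 } -> simplest -157/32
RRRRRBRRRBR: Left { -5,-79/16 }, Right { -157/32,-39/8,-19/4,-9/2,-4,-3,-2,-1,0 } -> simplest -315/64
RRRRRBRRRBRB: Left { -5,-79/16,-315/64 }, Right { -157/32,-39/8,-19/4,-9/2,-4,-3,-2,-1,0 } -> simplest -629/128
RRRRRBRRRBRBB: Left { -5,-79/16,-315/64,-629/128 }, Right { -157/32,-39/8,-19/4,-9/2,-4,-3,-2,-1,0 } -> simplest -1257/256
RRRRRBRRRBRBBB: Left { -5,-79/16,-315/64,-629/128,-1257/256 }, Right { -157/32,-39/8,-19/4,-9/2,-4,-3,-2,-1,0 } -> simplest -2513/512
RRRRRBRRRBRBBBB: Left { -5,-79/16,-315/64,-629/128,-1257/256,-2513/512 }, Right { -157/32,-39/8,-19/4,-9/2,-4,-3,-2,-1,0 } -> simplest -5025/1024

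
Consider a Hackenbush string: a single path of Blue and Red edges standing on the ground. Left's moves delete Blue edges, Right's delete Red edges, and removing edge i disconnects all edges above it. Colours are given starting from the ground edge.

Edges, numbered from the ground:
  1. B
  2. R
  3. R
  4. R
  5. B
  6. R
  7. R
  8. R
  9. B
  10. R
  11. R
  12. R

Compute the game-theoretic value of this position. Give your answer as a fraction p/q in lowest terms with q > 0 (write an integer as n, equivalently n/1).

273/2048

Recurse on prefixes of the 12-edge string B R R R B R R R B R R R:
1 of 12 · B · max L 0 · min R +∞ ⇒ 1
2 of 12 · BR · max L 0 · min R 1 ⇒ 1/2
3 of 12 · BRR · max L 0 · min R 1/2 ⇒ 1/4
4 of 12 · BRRR · max L 0 · min R 1/4 ⇒ 1/8
5 of 12 · BRRRB · max L 1/8 · min R 1/4 ⇒ 3/16
6 of 12 · BRRRBR · max L 1/8 · min R 3/16 ⇒ 5/32
7 of 12 · BRRRBRR · max L 1/8 · min R 5/32 ⇒ 9/64
8 of 12 · BRRRBRRR · max L 1/8 · min R 9/64 ⇒ 17/128
9 of 12 · BRRRBRRRB · max L 17/128 · min R 9/64 ⇒ 35/256
10 of 12 · BRRRBRRRBR · max L 17/128 · min R 35/256 ⇒ 69/512
11 of 12 · BRRRBRRRBRR · max L 17/128 · min R 69/512 ⇒ 137/1024
12 of 12 · BRRRBRRRBRRR · max L 17/128 · min R 137/1024 ⇒ 273/2048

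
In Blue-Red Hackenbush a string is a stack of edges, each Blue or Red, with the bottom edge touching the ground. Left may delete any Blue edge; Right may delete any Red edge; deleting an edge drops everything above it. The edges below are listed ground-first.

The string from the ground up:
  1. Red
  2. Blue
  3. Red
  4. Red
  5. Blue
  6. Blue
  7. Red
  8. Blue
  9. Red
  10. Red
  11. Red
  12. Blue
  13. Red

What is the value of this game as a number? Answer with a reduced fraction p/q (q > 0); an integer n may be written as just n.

-3259/4096

G(R) = {  | 0 } gives -1
G(RB) = { -1 | 0 } gives -1/2
G(RBR) = { -1 | -1/2,0 } gives -3/4
G(RBRR) = { -1 | -3/4,-1/2,0 } gives -7/8
G(RBRRB) = { -1,-7/8 | -3/4,-1/2,0 } gives -13/16
G(RBRRBB) = { -1,-7/8,-13/16 | -3/4,-1/2,0 } gives -25/32
G(RBRRBBR) = { -1,-7/8,-13/16 | -25/32,-3/4,-1/2,0 } gives -51/64
G(RBRRBBRB) = { -1,-7/8,-13/16,-51/64 | -25/32,-3/4,-1/2,0 } gives -101/128
G(RBRRBBRBR) = { -1,-7/8,-13/16,-51/64 | -101/128,-25/32,-3/4,-1/2,0 } gives -203/256
G(RBRRBBRBRR) = { -1,-7/8,-13/16,-51/64 | -203/256,-101/128,-25/32,-3/4,-1/2,0 } gives -407/512
G(RBRRBBRBRRR) = { -1,-7/8,-13/16,-51/64 | -407/512,-203/256,-101/128,-25/32,-3/4,-1/2,0 } gives -815/1024
G(RBRRBBRBRRRB) = { -1,-7/8,-13/16,-51/64,-815/1024 | -407/512,-203/256,-101/128,-25/32,-3/4,-1/2,0 } gives -1629/2048
G(RBRRBBRBRRRBR) = { -1,-7/8,-13/16,-51/64,-815/1024 | -1629/2048,-407/512,-203/256,-101/128,-25/32,-3/4,-1/2,0 } gives -3259/4096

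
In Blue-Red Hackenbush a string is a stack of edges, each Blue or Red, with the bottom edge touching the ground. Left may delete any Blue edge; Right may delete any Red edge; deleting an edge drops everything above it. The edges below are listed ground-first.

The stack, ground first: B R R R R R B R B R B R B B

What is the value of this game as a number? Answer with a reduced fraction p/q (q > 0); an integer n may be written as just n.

343/8192

Prefix values for B R R R R R B R B R B R B B via {L|R} + simplicity:
step 1: add B to get B; options L={ 0 } R={ (no moves) } = 1
step 2: add R to get BR; options L={ 0 } R={ 1 } = 1/2
step 3: add R to get BRR; options L={ 0 } R={ 1/2; 1 } = 1/4
step 4: add R to get BRRR; options L={ 0 } R={ 1/4; 1/2; 1 } = 1/8
step 5: add R to get BRRRR; options L={ 0 } R={ 1/8; 1/4; 1/2; 1 } = 1/16
step 6: add R to get BRRRRR; options L={ 0 } R={ 1/16; 1/8; 1/4; 1/2; 1 } = 1/32
step 7: add B to get BRRRRRB; options L={ 0; 1/32 } R={ 1/16; 1/8; 1/4; 1/2; 1 } = 3/64
step 8: add R to get BRRRRRBR; options L={ 0; 1/32 } R={ 3/64; 1/16; 1/8; 1/4; 1/2; 1 } = 5/128
step 9: add B to get BRRRRRBRB; options L={ 0; 1/32; 5/128 } R={ 3/64; 1/16; 1/8; 1/4; 1/2; 1 } = 11/256
step 10: add R to get BRRRRRBRBR; options L={ 0; 1/32; 5/128 } R={ 11/256; 3/64; 1/16; 1/8; 1/4; 1/2; 1 } = 21/512
step 11: add B to get BRRRRRBRBRB; options L={ 0; 1/32; 5/128; 21/512 } R={ 11/256; 3/64; 1/16; 1/8; 1/4; 1/2; 1 } = 43/1024
step 12: add R to get BRRRRRBRBRBR; options L={ 0; 1/32; 5/128; 21/512 } R={ 43/1024; 11/256; 3/64; 1/16; 1/8; 1/4; 1/2; 1 } = 85/2048
step 13: add B to get BRRRRRBRBRBRB; options L={ 0; 1/32; 5/128; 21/512; 85/2048 } R={ 43/1024; 11/256; 3/64; 1/16; 1/8; 1/4; 1/2; 1 } = 171/4096
step 14: add B to get BRRRRRBRBRBRBB; options L={ 0; 1/32; 5/128; 21/512; 85/2048; 171/4096 } R={ 43/1024; 11/256; 3/64; 1/16; 1/8; 1/4; 1/2; 1 } = 343/8192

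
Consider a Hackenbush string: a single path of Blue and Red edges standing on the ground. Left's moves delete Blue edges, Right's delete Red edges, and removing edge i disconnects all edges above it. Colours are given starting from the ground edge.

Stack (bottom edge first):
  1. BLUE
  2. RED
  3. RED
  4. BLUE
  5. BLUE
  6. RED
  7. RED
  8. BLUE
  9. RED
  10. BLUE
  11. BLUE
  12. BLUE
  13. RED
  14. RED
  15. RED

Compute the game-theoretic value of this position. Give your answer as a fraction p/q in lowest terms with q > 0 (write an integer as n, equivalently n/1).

step 1: add BLUE to get B; options L={ 0 } R={  } — 1
step 2: add RED to get BR; options L={ 0 } R={ 1 } — 1/2
step 3: add RED to get BRR; options L={ 0 } R={ 1/2; 1 } — 1/4
step 4: add BLUE to get BRRB; options L={ 0; 1/4 } R={ 1/2; 1 } — 3/8
step 5: add BLUE to get BRRBB; options L={ 0; 1/4; 3/8 } R={ 1/2; 1 } — 7/16
step 6: add RED to get BRRBBR; options L={ 0; 1/4; 3/8 } R={ 7/16; 1/2; 1 } — 13/32
step 7: add RED to get BRRBBRR; options L={ 0; 1/4; 3/8 } R={ 13/32; 7/16; 1/2; 1 } — 25/64
step 8: add BLUE to get BRRBBRRB; options L={ 0; 1/4; 3/8; 25/64 } R={ 13/32; 7/16; 1/2; 1 } — 51/128
step 9: add RED to get BRRBBRRBR; options L={ 0; 1/4; 3/8; 25/64 } R={ 51/128; 13/32; 7/16; 1/2; 1 } — 101/256
step 10: add BLUE to get BRRBBRRBRB; options L={ 0; 1/4; 3/8; 25/64; 101/256 } R={ 51/128; 13/32; 7/16; 1/2; 1 } — 203/512
step 11: add BLUE to get BRRBBRRBRBB; options L={ 0; 1/4; 3/8; 25/64; 101/256; 203/512 } R={ 51/128; 13/32; 7/16; 1/2; 1 } — 407/1024
step 12: add BLUE to get BRRBBRRBRBBB; options L={ 0; 1/4; 3/8; 25/64; 101/256; 203/512; 407/1024 } R={ 51/128; 13/32; 7/16; 1/2; 1 } — 815/2048
step 13: add RED to get BRRBBRRBRBBBR; options L={ 0; 1/4; 3/8; 25/64; 101/256; 203/512; 407/1024 } R={ 815/2048; 51/128; 13/32; 7/16; 1/2; 1 } — 1629/4096
step 14: add RED to get BRRBBRRBRBBBRR; options L={ 0; 1/4; 3/8; 25/64; 101/256; 203/512; 407/1024 } R={ 1629/4096; 815/2048; 51/128; 13/32; 7/16; 1/2; 1 } — 3257/8192
step 15: add RED to get BRRBBRRBRBBBRRR; options L={ 0; 1/4; 3/8; 25/64; 101/256; 203/512; 407/1024 } R={ 3257/8192; 1629/4096; 815/2048; 51/128; 13/32; 7/16; 1/2; 1 } — 6513/16384

6513/16384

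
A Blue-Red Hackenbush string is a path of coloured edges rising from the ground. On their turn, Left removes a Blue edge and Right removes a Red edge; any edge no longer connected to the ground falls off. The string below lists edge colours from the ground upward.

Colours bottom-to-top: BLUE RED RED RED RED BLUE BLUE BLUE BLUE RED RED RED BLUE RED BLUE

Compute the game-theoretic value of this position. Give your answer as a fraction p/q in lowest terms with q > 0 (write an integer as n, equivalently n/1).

1931/16384

Recurse on prefixes of the 15-edge string BLUE RED RED RED RED BLUE BLUE BLUE BLUE RED RED RED BLUE RED BLUE:
value_1 [B]  L=[0]  R=[none]  — 1
value_2 [BR]  L=[0]  R=[1]  — 1/2
value_3 [BRR]  L=[0]  R=[1/2,1]  — 1/4
value_4 [BRRR]  L=[0]  R=[1/4,1/2,1]  — 1/8
value_5 [BRRRR]  L=[0]  R=[1/8,1/4,1/2,1]  — 1/16
value_6 [BRRRRB]  L=[0,1/16]  R=[1/8,1/4,1/2,1]  — 3/32
value_7 [BRRRRBB]  L=[0,1/16,3/32]  R=[1/8,1/4,1/2,1]  — 7/64
value_8 [BRRRRBBB]  L=[0,1/16,3/32,7/64]  R=[1/8,1/4,1/2,1]  — 15/128
value_9 [BRRRRBBBB]  L=[0,1/16,3/32,7/64,15/128]  R=[1/8,1/4,1/2,1]  — 31/256
value_10 [BRRRRBBBBR]  L=[0,1/16,3/32,7/64,15/128]  R=[31/256,1/8,1/4,1/2,1]  — 61/512
value_11 [BRRRRBBBBRR]  L=[0,1/16,3/32,7/64,15/128]  R=[61/512,31/256,1/8,1/4,1/2,1]  — 121/1024
value_12 [BRRRRBBBBRRR]  L=[0,1/16,3/32,7/64,15/128]  R=[121/1024,61/512,31/256,1/8,1/4,1/2,1]  — 241/2048
value_13 [BRRRRBBBBRRRB]  L=[0,1/16,3/32,7/64,15/128,241/2048]  R=[121/1024,61/512,31/256,1/8,1/4,1/2,1]  — 483/4096
value_14 [BRRRRBBBBRRRBR]  L=[0,1/16,3/32,7/64,15/128,241/2048]  R=[483/4096,121/1024,61/512,31/256,1/8,1/4,1/2,1]  — 965/8192
value_15 [BRRRRBBBBRRRBRB]  L=[0,1/16,3/32,7/64,15/128,241/2048,965/8192]  R=[483/4096,121/1024,61/512,31/256,1/8,1/4,1/2,1]  — 1931/16384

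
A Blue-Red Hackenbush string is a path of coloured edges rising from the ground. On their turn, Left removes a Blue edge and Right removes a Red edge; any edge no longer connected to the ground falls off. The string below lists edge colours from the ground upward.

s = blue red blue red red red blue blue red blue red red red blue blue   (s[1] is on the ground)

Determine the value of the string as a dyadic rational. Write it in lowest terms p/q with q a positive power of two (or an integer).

9031/16384

Build v(s[:k]) for k = 1..15, string s = blue red blue red red red blue blue red blue red red red blue blue.
v(b) = { 0 | (no moves) } = 1
v(br) = { 0 | 1 } = 1/2
v(brb) = { 0,1/2 | 1 } = 3/4
v(brbr) = { 0,1/2 | 3/4,1 } = 5/8
v(brbrr) = { 0,1/2 | 5/8,3/4,1 } = 9/16
v(brbrrr) = { 0,1/2 | 9/16,5/8,3/4,1 } = 17/32
v(brbrrrb) = { 0,1/2,17/32 | 9/16,5/8,3/4,1 } = 35/64
v(brbrrrbb) = { 0,1/2,17/32,35/64 | 9/16,5/8,3/4,1 } = 71/128
v(brbrrrbbr) = { 0,1/2,17/32,35/64 | 71/128,9/16,5/8,3/4,1 } = 141/256
v(brbrrrbbrb) = { 0,1/2,17/32,35/64,141/256 | 71/128,9/16,5/8,3/4,1 } = 283/512
v(brbrrrbbrbr) = { 0,1/2,17/32,35/64,141/256 | 283/512,71/128,9/16,5/8,3/4,1 } = 565/1024
v(brbrrrbbrbrr) = { 0,1/2,17/32,35/64,141/256 | 565/1024,283/512,71/128,9/16,5/8,3/4,1 } = 1129/2048
v(brbrrrbbrbrrr) = { 0,1/2,17/32,35/64,141/256 | 1129/2048,565/1024,283/512,71/128,9/16,5/8,3/4,1 } = 2257/4096
v(brbrrrbbrbrrrb) = { 0,1/2,17/32,35/64,141/256,2257/4096 | 1129/2048,565/1024,283/512,71/128,9/16,5/8,3/4,1 } = 4515/8192
v(brbrrrbbrbrrrbb) = { 0,1/2,17/32,35/64,141/256,2257/4096,4515/8192 | 1129/2048,565/1024,283/512,71/128,9/16,5/8,3/4,1 } = 9031/16384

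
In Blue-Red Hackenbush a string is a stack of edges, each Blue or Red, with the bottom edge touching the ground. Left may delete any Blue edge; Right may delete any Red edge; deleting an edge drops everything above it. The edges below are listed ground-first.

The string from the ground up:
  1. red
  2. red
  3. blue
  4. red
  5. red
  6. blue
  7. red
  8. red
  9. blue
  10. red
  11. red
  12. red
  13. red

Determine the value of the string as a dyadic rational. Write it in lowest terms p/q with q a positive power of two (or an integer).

1 of 13 · r · max L −∞ · min R 0 so -1
2 of 13 · rr · max L −∞ · min R -1 so -2
3 of 13 · rrb · max L -2 · min R -1 so -3/2
4 of 13 · rrbr · max L -2 · min R -3/2 so -7/4
5 of 13 · rrbrr · max L -2 · min R -7/4 so -15/8
6 of 13 · rrbrrb · max L -15/8 · min R -7/4 so -29/16
7 of 13 · rrbrrbr · max L -15/8 · min R -29/16 so -59/32
8 of 13 · rrbrrbrr · max L -15/8 · min R -59/32 so -119/64
9 of 13 · rrbrrbrrb · max L -119/64 · min R -59/32 so -237/128
10 of 13 · rrbrrbrrbr · max L -119/64 · min R -237/128 so -475/256
11 of 13 · rrbrrbrrbrr · max L -119/64 · min R -475/256 so -951/512
12 of 13 · rrbrrbrrbrrr · max L -119/64 · min R -951/512 so -1903/1024
13 of 13 · rrbrrbrrbrrrr · max L -119/64 · min R -1903/1024 so -3807/2048

-3807/2048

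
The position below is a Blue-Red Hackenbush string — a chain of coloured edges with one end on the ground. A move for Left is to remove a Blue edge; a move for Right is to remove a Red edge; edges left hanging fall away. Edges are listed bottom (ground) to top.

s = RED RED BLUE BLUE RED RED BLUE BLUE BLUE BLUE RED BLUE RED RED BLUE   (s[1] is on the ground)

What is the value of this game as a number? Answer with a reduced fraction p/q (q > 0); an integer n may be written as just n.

Prefix values for RED RED BLUE BLUE RED RED BLUE BLUE BLUE BLUE RED BLUE RED RED BLUE via {L|R} + simplicity:
1 of 15 · R · max L −∞ · min R 0 — -1
2 of 15 · RR · max L −∞ · min R -1 — -2
3 of 15 · RRB · max L -2 · min R -1 — -3/2
4 of 15 · RRBB · max L -3/2 · min R -1 — -5/4
5 of 15 · RRBBR · max L -3/2 · min R -5/4 — -11/8
6 of 15 · RRBBRR · max L -3/2 · min R -11/8 — -23/16
7 of 15 · RRBBRRB · max L -23/16 · min R -11/8 — -45/32
8 of 15 · RRBBRRBB · max L -45/32 · min R -11/8 — -89/64
9 of 15 · RRBBRRBBB · max L -89/64 · min R -11/8 — -177/128
10 of 15 · RRBBRRBBBB · max L -177/128 · min R -11/8 — -353/256
11 of 15 · RRBBRRBBBBR · max L -177/128 · min R -353/256 — -707/512
12 of 15 · RRBBRRBBBBRB · max L -707/512 · min R -353/256 — -1413/1024
13 of 15 · RRBBRRBBBBRBR · max L -707/512 · min R -1413/1024 — -2827/2048
14 of 15 · RRBBRRBBBBRBRR · max L -707/512 · min R -2827/2048 — -5655/4096
15 of 15 · RRBBRRBBBBRBRRB · max L -5655/4096 · min R -2827/2048 — -11309/8192

-11309/8192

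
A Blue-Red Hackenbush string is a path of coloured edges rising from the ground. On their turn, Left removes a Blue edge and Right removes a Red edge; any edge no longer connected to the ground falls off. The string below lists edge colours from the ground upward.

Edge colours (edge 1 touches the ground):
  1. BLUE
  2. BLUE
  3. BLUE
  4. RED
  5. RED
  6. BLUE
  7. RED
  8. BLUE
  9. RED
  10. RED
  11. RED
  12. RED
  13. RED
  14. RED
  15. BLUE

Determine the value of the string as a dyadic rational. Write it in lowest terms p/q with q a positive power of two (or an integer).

9475/4096

Prefix values for BLUE BLUE BLUE RED RED BLUE RED BLUE RED RED RED RED RED RED BLUE via {L|R} + simplicity:
step 1: add BLUE to get B; options L={ 0 } R={ (no moves) } => 1
step 2: add BLUE to get BB; options L={ 0 1 } R={ (no moves) } => 2
step 3: add BLUE to get BBB; options L={ 0 1 2 } R={ (no moves) } => 3
step 4: add RED to get BBBR; options L={ 0 1 2 } R={ 3 } => 5/2
step 5: add RED to get BBBRR; options L={ 0 1 2 } R={ 5/2 3 } => 9/4
step 6: add BLUE to get BBBRRB; options L={ 0 1 2 9/4 } R={ 5/2 3 } => 19/8
step 7: add RED to get BBBRRBR; options L={ 0 1 2 9/4 } R={ 19/8 5/2 3 } => 37/16
step 8: add BLUE to get BBBRRBRB; options L={ 0 1 2 9/4 37/16 } R={ 19/8 5/2 3 } => 75/32
step 9: add RED to get BBBRRBRBR; options L={ 0 1 2 9/4 37/16 } R={ 75/32 19/8 5/2 3 } => 149/64
step 10: add RED to get BBBRRBRBRR; options L={ 0 1 2 9/4 37/16 } R={ 149/64 75/32 19/8 5/2 3 } => 297/128
step 11: add RED to get BBBRRBRBRRR; options L={ 0 1 2 9/4 37/16 } R={ 297/128 149/64 75/32 19/8 5/2 3 } => 593/256
step 12: add RED to get BBBRRBRBRRRR; options L={ 0 1 2 9/4 37/16 } R={ 593/256 297/128 149/64 75/32 19/8 5/2 3 } => 1185/512
step 13: add RED to get BBBRRBRBRRRRR; options L={ 0 1 2 9/4 37/16 } R={ 1185/512 593/256 297/128 149/64 75/32 19/8 5/2 3 } => 2369/1024
step 14: add RED to get BBBRRBRBRRRRRR; options L={ 0 1 2 9/4 37/16 } R={ 2369/1024 1185/512 593/256 297/128 149/64 75/32 19/8 5/2 3 } => 4737/2048
step 15: add BLUE to get BBBRRBRBRRRRRRB; options L={ 0 1 2 9/4 37/16 4737/2048 } R={ 2369/1024 1185/512 593/256 297/128 149/64 75/32 19/8 5/2 3 } => 9475/4096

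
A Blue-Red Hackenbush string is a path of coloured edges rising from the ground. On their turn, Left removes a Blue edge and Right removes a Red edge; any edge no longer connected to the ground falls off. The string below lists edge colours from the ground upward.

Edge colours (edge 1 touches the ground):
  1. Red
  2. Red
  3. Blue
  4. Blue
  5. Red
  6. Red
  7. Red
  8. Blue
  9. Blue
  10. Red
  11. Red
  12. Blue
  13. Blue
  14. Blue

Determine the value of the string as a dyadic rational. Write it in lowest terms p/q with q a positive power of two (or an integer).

-5937/4096

step 1: add Red to get R; options L={ (no moves) } R={ 0 } -> -1
step 2: add Red to get RR; options L={ (no moves) } R={ -1; 0 } -> -2
step 3: add Blue to get RRB; options L={ -2 } R={ -1; 0 } -> -3/2
step 4: add Blue to get RRBB; options L={ -2; -3/2 } R={ -1; 0 } -> -5/4
step 5: add Red to get RRBBR; options L={ -2; -3/2 } R={ -5/4; -1; 0 } -> -11/8
step 6: add Red to get RRBBRR; options L={ -2; -3/2 } R={ -11/8; -5/4; -1; 0 } -> -23/16
step 7: add Red to get RRBBRRR; options L={ -2; -3/2 } R={ -23/16; -11/8; -5/4; -1; 0 } -> -47/32
step 8: add Blue to get RRBBRRRB; options L={ -2; -3/2; -47/32 } R={ -23/16; -11/8; -5/4; -1; 0 } -> -93/64
step 9: add Blue to get RRBBRRRBB; options L={ -2; -3/2; -47/32; -93/64 } R={ -23/16; -11/8; -5/4; -1; 0 } -> -185/128
step 10: add Red to get RRBBRRRBBR; options L={ -2; -3/2; -47/32; -93/64 } R={ -185/128; -23/16; -11/8; -5/4; -1; 0 } -> -371/256
step 11: add Red to get RRBBRRRBBRR; options L={ -2; -3/2; -47/32; -93/64 } R={ -371/256; -185/128; -23/16; -11/8; -5/4; -1; 0 } -> -743/512
step 12: add Blue to get RRBBRRRBBRRB; options L={ -2; -3/2; -47/32; -93/64; -743/512 } R={ -371/256; -185/128; -23/16; -11/8; -5/4; -1; 0 } -> -1485/1024
step 13: add Blue to get RRBBRRRBBRRBB; options L={ -2; -3/2; -47/32; -93/64; -743/512; -1485/1024 } R={ -371/256; -185/128; -23/16; -11/8; -5/4; -1; 0 } -> -2969/2048
step 14: add Blue to get RRBBRRRBBRRBBB; options L={ -2; -3/2; -47/32; -93/64; -743/512; -1485/1024; -2969/2048 } R={ -371/256; -185/128; -23/16; -11/8; -5/4; -1; 0 } -> -5937/4096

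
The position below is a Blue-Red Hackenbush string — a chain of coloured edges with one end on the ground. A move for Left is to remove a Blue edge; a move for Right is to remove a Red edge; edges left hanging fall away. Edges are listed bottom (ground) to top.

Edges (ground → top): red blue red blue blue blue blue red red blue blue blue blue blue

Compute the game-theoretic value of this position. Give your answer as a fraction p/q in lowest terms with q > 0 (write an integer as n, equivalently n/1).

-4289/8192

value(r) = { — | 0 } gives -1
value(rb) = { -1 | 0 } gives -1/2
value(rbr) = { -1 | -1/2,0 } gives -3/4
value(rbrb) = { -1,-3/4 | -1/2,0 } gives -5/8
value(rbrbb) = { -1,-3/4,-5/8 | -1/2,0 } gives -9/16
value(rbrbbb) = { -1,-3/4,-5/8,-9/16 | -1/2,0 } gives -17/32
value(rbrbbbb) = { -1,-3/4,-5/8,-9/16,-17/32 | -1/2,0 } gives -33/64
value(rbrbbbbr) = { -1,-3/4,-5/8,-9/16,-17/32 | -33/64,-1/2,0 } gives -67/128
value(rbrbbbbrr) = { -1,-3/4,-5/8,-9/16,-17/32 | -67/128,-33/64,-1/2,0 } gives -135/256
value(rbrbbbbrrb) = { -1,-3/4,-5/8,-9/16,-17/32,-135/256 | -67/128,-33/64,-1/2,0 } gives -269/512
value(rbrbbbbrrbb) = { -1,-3/4,-5/8,-9/16,-17/32,-135/256,-269/512 | -67/128,-33/64,-1/2,0 } gives -537/1024
value(rbrbbbbrrbbb) = { -1,-3/4,-5/8,-9/16,-17/32,-135/256,-269/512,-537/1024 | -67/128,-33/64,-1/2,0 } gives -1073/2048
value(rbrbbbbrrbbbb) = { -1,-3/4,-5/8,-9/16,-17/32,-135/256,-269/512,-537/1024,-1073/2048 | -67/128,-33/64,-1/2,0 } gives -2145/4096
value(rbrbbbbrrbbbbb) = { -1,-3/4,-5/8,-9/16,-17/32,-135/256,-269/512,-537/1024,-1073/2048,-2145/4096 | -67/128,-33/64,-1/2,0 } gives -4289/8192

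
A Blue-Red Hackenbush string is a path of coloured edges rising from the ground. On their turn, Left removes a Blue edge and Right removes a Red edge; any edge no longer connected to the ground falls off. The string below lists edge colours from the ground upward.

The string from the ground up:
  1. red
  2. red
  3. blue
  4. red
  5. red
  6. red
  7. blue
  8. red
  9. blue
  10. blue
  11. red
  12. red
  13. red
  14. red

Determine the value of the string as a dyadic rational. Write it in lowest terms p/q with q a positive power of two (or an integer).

Build v(s[:k]) for k = 1..14, string s = red red blue red red red blue red blue blue red red red red.
edge 1 of 14 (red): {  | 0 } ⇒ -1
edge 2 of 14 (red): {  | -1,0 } ⇒ -2
edge 3 of 14 (blue): { -2 | -1,0 } ⇒ -3/2
edge 4 of 14 (red): { -2 | -3/2,-1,0 } ⇒ -7/4
edge 5 of 14 (red): { -2 | -7/4,-3/2,-1,0 } ⇒ -15/8
edge 6 of 14 (red): { -2 | -15/8,-7/4,-3/2,-1,0 } ⇒ -31/16
edge 7 of 14 (blue): { -2,-31/16 | -15/8,-7/4,-3/2,-1,0 } ⇒ -61/32
edge 8 of 14 (red): { -2,-31/16 | -61/32,-15/8,-7/4,-3/2,-1,0 } ⇒ -123/64
edge 9 of 14 (blue): { -2,-31/16,-123/64 | -61/32,-15/8,-7/4,-3/2,-1,0 } ⇒ -245/128
edge 10 of 14 (blue): { -2,-31/16,-123/64,-245/128 | -61/32,-15/8,-7/4,-3/2,-1,0 } ⇒ -489/256
edge 11 of 14 (red): { -2,-31/16,-123/64,-245/128 | -489/256,-61/32,-15/8,-7/4,-3/2,-1,0 } ⇒ -979/512
edge 12 of 14 (red): { -2,-31/16,-123/64,-245/128 | -979/512,-489/256,-61/32,-15/8,-7/4,-3/2,-1,0 } ⇒ -1959/1024
edge 13 of 14 (red): { -2,-31/16,-123/64,-245/128 | -1959/1024,-979/512,-489/256,-61/32,-15/8,-7/4,-3/2,-1,0 } ⇒ -3919/2048
edge 14 of 14 (red): { -2,-31/16,-123/64,-245/128 | -3919/2048,-1959/1024,-979/512,-489/256,-61/32,-15/8,-7/4,-3/2,-1,0 } ⇒ -7839/4096

-7839/4096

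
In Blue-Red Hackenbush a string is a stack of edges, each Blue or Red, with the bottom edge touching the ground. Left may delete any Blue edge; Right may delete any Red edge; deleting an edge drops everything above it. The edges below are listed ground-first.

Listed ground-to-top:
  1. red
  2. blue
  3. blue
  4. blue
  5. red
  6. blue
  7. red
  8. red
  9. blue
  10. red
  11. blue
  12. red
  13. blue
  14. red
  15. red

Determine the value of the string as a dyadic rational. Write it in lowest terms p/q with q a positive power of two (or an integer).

-2903/16384

Recurse on prefixes of the 15-edge string red blue blue blue red blue red red blue red blue red blue red red:
g(r) = { · | 0 } = -1
g(rb) = { -1 | 0 } = -1/2
g(rbb) = { -1, -1/2 | 0 } = -1/4
g(rbbb) = { -1, -1/2, -1/4 | 0 } = -1/8
g(rbbbr) = { -1, -1/2, -1/4 | -1/8, 0 } = -3/16
g(rbbbrb) = { -1, -1/2, -1/4, -3/16 | -1/8, 0 } = -5/32
g(rbbbrbr) = { -1, -1/2, -1/4, -3/16 | -5/32, -1/8, 0 } = -11/64
g(rbbbrbrr) = { -1, -1/2, -1/4, -3/16 | -11/64, -5/32, -1/8, 0 } = -23/128
g(rbbbrbrrb) = { -1, -1/2, -1/4, -3/16, -23/128 | -11/64, -5/32, -1/8, 0 } = -45/256
g(rbbbrbrrbr) = { -1, -1/2, -1/4, -3/16, -23/128 | -45/256, -11/64, -5/32, -1/8, 0 } = -91/512
g(rbbbrbrrbrb) = { -1, -1/2, -1/4, -3/16, -23/128, -91/512 | -45/256, -11/64, -5/32, -1/8, 0 } = -181/1024
g(rbbbrbrrbrbr) = { -1, -1/2, -1/4, -3/16, -23/128, -91/512 | -181/1024, -45/256, -11/64, -5/32, -1/8, 0 } = -363/2048
g(rbbbrbrrbrbrb) = { -1, -1/2, -1/4, -3/16, -23/128, -91/512, -363/2048 | -181/1024, -45/256, -11/64, -5/32, -1/8, 0 } = -725/4096
g(rbbbrbrrbrbrbr) = { -1, -1/2, -1/4, -3/16, -23/128, -91/512, -363/2048 | -725/4096, -181/1024, -45/256, -11/64, -5/32, -1/8, 0 } = -1451/8192
g(rbbbrbrrbrbrbrr) = { -1, -1/2, -1/4, -3/16, -23/128, -91/512, -363/2048 | -1451/8192, -725/4096, -181/1024, -45/256, -11/64, -5/32, -1/8, 0 } = -2903/16384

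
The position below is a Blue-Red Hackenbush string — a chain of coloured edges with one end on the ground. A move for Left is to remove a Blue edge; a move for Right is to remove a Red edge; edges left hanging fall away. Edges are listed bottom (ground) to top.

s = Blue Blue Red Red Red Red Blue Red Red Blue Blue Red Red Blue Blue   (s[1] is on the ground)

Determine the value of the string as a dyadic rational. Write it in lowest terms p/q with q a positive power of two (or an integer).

Recurse on prefixes of the 15-edge string Blue Blue Red Red Red Red Blue Red Red Blue Blue Red Red Blue Blue:
val(B) = { 0 | · } -> 1
val(BB) = { 0, 1 | · } -> 2
val(BBR) = { 0, 1 | 2 } -> 3/2
val(BBRR) = { 0, 1 | 3/2, 2 } -> 5/4
val(BBRRR) = { 0, 1 | 5/4, 3/2, 2 } -> 9/8
val(BBRRRR) = { 0, 1 | 9/8, 5/4, 3/2, 2 } -> 17/16
val(BBRRRRB) = { 0, 1, 17/16 | 9/8, 5/4, 3/2, 2 } -> 35/32
val(BBRRRRBR) = { 0, 1, 17/16 | 35/32, 9/8, 5/4, 3/2, 2 } -> 69/64
val(BBRRRRBRR) = { 0, 1, 17/16 | 69/64, 35/32, 9/8, 5/4, 3/2, 2 } -> 137/128
val(BBRRRRBRRB) = { 0, 1, 17/16, 137/128 | 69/64, 35/32, 9/8, 5/4, 3/2, 2 } -> 275/256
val(BBRRRRBRRBB) = { 0, 1, 17/16, 137/128, 275/256 | 69/64, 35/32, 9/8, 5/4, 3/2, 2 } -> 551/512
val(BBRRRRBRRBBR) = { 0, 1, 17/16, 137/128, 275/256 | 551/512, 69/64, 35/32, 9/8, 5/4, 3/2, 2 } -> 1101/1024
val(BBRRRRBRRBBRR) = { 0, 1, 17/16, 137/128, 275/256 | 1101/1024, 551/512, 69/64, 35/32, 9/8, 5/4, 3/2, 2 } -> 2201/2048
val(BBRRRRBRRBBRRB) = { 0, 1, 17/16, 137/128, 275/256, 2201/2048 | 1101/1024, 551/512, 69/64, 35/32, 9/8, 5/4, 3/2, 2 } -> 4403/4096
val(BBRRRRBRRBBRRBB) = { 0, 1, 17/16, 137/128, 275/256, 2201/2048, 4403/4096 | 1101/1024, 551/512, 69/64, 35/32, 9/8, 5/4, 3/2, 2 } -> 8807/8192

8807/8192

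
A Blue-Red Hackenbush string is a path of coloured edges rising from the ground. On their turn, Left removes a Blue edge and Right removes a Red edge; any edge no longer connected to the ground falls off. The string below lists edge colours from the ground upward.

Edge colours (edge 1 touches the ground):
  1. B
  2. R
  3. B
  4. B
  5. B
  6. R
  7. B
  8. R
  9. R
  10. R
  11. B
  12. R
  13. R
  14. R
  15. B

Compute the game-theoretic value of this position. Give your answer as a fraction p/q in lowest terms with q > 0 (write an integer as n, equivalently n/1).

14883/16384

G_1 [B]  L=[0]  R=[—]  = 1
G_2 [BR]  L=[0]  R=[1]  = 1/2
G_3 [BRB]  L=[0, 1/2]  R=[1]  = 3/4
G_4 [BRBB]  L=[0, 1/2, 3/4]  R=[1]  = 7/8
G_5 [BRBBB]  L=[0, 1/2, 3/4, 7/8]  R=[1]  = 15/16
G_6 [BRBBBR]  L=[0, 1/2, 3/4, 7/8]  R=[15/16, 1]  = 29/32
G_7 [BRBBBRB]  L=[0, 1/2, 3/4, 7/8, 29/32]  R=[15/16, 1]  = 59/64
G_8 [BRBBBRBR]  L=[0, 1/2, 3/4, 7/8, 29/32]  R=[59/64, 15/16, 1]  = 117/128
G_9 [BRBBBRBRR]  L=[0, 1/2, 3/4, 7/8, 29/32]  R=[117/128, 59/64, 15/16, 1]  = 233/256
G_10 [BRBBBRBRRR]  L=[0, 1/2, 3/4, 7/8, 29/32]  R=[233/256, 117/128, 59/64, 15/16, 1]  = 465/512
G_11 [BRBBBRBRRRB]  L=[0, 1/2, 3/4, 7/8, 29/32, 465/512]  R=[233/256, 117/128, 59/64, 15/16, 1]  = 931/1024
G_12 [BRBBBRBRRRBR]  L=[0, 1/2, 3/4, 7/8, 29/32, 465/512]  R=[931/1024, 233/256, 117/128, 59/64, 15/16, 1]  = 1861/2048
G_13 [BRBBBRBRRRBRR]  L=[0, 1/2, 3/4, 7/8, 29/32, 465/512]  R=[1861/2048, 931/1024, 233/256, 117/128, 59/64, 15/16, 1]  = 3721/4096
G_14 [BRBBBRBRRRBRRR]  L=[0, 1/2, 3/4, 7/8, 29/32, 465/512]  R=[3721/4096, 1861/2048, 931/1024, 233/256, 117/128, 59/64, 15/16, 1]  = 7441/8192
G_15 [BRBBBRBRRRBRRRB]  L=[0, 1/2, 3/4, 7/8, 29/32, 465/512, 7441/8192]  R=[3721/4096, 1861/2048, 931/1024, 233/256, 117/128, 59/64, 15/16, 1]  = 14883/16384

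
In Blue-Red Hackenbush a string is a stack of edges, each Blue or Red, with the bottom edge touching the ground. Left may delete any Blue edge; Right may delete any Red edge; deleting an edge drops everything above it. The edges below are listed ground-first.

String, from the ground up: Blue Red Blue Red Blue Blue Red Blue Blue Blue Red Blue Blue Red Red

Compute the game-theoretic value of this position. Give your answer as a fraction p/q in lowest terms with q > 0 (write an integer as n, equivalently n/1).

11737/16384

Recurse on prefixes of the 15-edge string Blue Red Blue Red Blue Blue Red Blue Blue Blue Red Blue Blue Red Red:
value_1 [B]  L=[0]  R=[(no moves)]  → 1
value_2 [BR]  L=[0]  R=[1]  → 1/2
value_3 [BRB]  L=[0 1/2]  R=[1]  → 3/4
value_4 [BRBR]  L=[0 1/2]  R=[3/4 1]  → 5/8
value_5 [BRBRB]  L=[0 1/2 5/8]  R=[3/4 1]  → 11/16
value_6 [BRBRBB]  L=[0 1/2 5/8 11/16]  R=[3/4 1]  → 23/32
value_7 [BRBRBBR]  L=[0 1/2 5/8 11/16]  R=[23/32 3/4 1]  → 45/64
value_8 [BRBRBBRB]  L=[0 1/2 5/8 11/16 45/64]  R=[23/32 3/4 1]  → 91/128
value_9 [BRBRBBRBB]  L=[0 1/2 5/8 11/16 45/64 91/128]  R=[23/32 3/4 1]  → 183/256
value_10 [BRBRBBRBBB]  L=[0 1/2 5/8 11/16 45/64 91/128 183/256]  R=[23/32 3/4 1]  → 367/512
value_11 [BRBRBBRBBBR]  L=[0 1/2 5/8 11/16 45/64 91/128 183/256]  R=[367/512 23/32 3/4 1]  → 733/1024
value_12 [BRBRBBRBBBRB]  L=[0 1/2 5/8 11/16 45/64 91/128 183/256 733/1024]  R=[367/512 23/32 3/4 1]  → 1467/2048
value_13 [BRBRBBRBBBRBB]  L=[0 1/2 5/8 11/16 45/64 91/128 183/256 733/1024 1467/2048]  R=[367/512 23/32 3/4 1]  → 2935/4096
value_14 [BRBRBBRBBBRBBR]  L=[0 1/2 5/8 11/16 45/64 91/128 183/256 733/1024 1467/2048]  R=[2935/4096 367/512 23/32 3/4 1]  → 5869/8192
value_15 [BRBRBBRBBBRBBRR]  L=[0 1/2 5/8 11/16 45/64 91/128 183/256 733/1024 1467/2048]  R=[5869/8192 2935/4096 367/512 23/32 3/4 1]  → 11737/16384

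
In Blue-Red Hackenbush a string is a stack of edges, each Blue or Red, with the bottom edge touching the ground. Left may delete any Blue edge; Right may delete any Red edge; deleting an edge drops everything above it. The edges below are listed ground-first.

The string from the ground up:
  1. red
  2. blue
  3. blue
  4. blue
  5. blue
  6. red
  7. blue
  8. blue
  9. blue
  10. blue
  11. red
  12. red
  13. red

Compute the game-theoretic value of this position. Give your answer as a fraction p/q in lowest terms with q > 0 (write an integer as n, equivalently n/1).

Prefix values for red blue blue blue blue red blue blue blue blue red red red via {L|R} + simplicity:
step 1: add red to get r; options L={ ∅ } R={ 0 } gives -1
step 2: add blue to get rb; options L={ -1 } R={ 0 } gives -1/2
step 3: add blue to get rbb; options L={ -1; -1/2 } R={ 0 } gives -1/4
step 4: add blue to get rbbb; options L={ -1; -1/2; -1/4 } R={ 0 } gives -1/8
step 5: add blue to get rbbbb; options L={ -1; -1/2; -1/4; -1/8 } R={ 0 } gives -1/16
step 6: add red to get rbbbbr; options L={ -1; -1/2; -1/4; -1/8 } R={ -1/16; 0 } gives -3/32
step 7: add blue to get rbbbbrb; options L={ -1; -1/2; -1/4; -1/8; -3/32 } R={ -1/16; 0 } gives -5/64
step 8: add blue to get rbbbbrbb; options L={ -1; -1/2; -1/4; -1/8; -3/32; -5/64 } R={ -1/16; 0 } gives -9/128
step 9: add blue to get rbbbbrbbb; options L={ -1; -1/2; -1/4; -1/8; -3/32; -5/64; -9/128 } R={ -1/16; 0 } gives -17/256
step 10: add blue to get rbbbbrbbbb; options L={ -1; -1/2; -1/4; -1/8; -3/32; -5/64; -9/128; -17/256 } R={ -1/16; 0 } gives -33/512
step 11: add red to get rbbbbrbbbbr; options L={ -1; -1/2; -1/4; -1/8; -3/32; -5/64; -9/128; -17/256 } R={ -33/512; -1/16; 0 } gives -67/1024
step 12: add red to get rbbbbrbbbbrr; options L={ -1; -1/2; -1/4; -1/8; -3/32; -5/64; -9/128; -17/256 } R={ -67/1024; -33/512; -1/16; 0 } gives -135/2048
step 13: add red to get rbbbbrbbbbrrr; options L={ -1; -1/2; -1/4; -1/8; -3/32; -5/64; -9/128; -17/256 } R={ -135/2048; -67/1024; -33/512; -1/16; 0 } gives -271/4096

-271/4096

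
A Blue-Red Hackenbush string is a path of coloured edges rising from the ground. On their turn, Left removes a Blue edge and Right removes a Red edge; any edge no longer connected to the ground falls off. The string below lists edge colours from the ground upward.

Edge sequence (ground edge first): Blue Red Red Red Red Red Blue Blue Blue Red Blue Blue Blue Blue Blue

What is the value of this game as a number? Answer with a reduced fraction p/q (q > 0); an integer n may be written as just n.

v(B) = { 0 | · } => 1
v(BR) = { 0 | 1 } => 1/2
v(BRR) = { 0 | 1/2, 1 } => 1/4
v(BRRR) = { 0 | 1/4, 1/2, 1 } => 1/8
v(BRRRR) = { 0 | 1/8, 1/4, 1/2, 1 } => 1/16
v(BRRRRR) = { 0 | 1/16, 1/8, 1/4, 1/2, 1 } => 1/32
v(BRRRRRB) = { 0, 1/32 | 1/16, 1/8, 1/4, 1/2, 1 } => 3/64
v(BRRRRRBB) = { 0, 1/32, 3/64 | 1/16, 1/8, 1/4, 1/2, 1 } => 7/128
v(BRRRRRBBB) = { 0, 1/32, 3/64, 7/128 | 1/16, 1/8, 1/4, 1/2, 1 } => 15/256
v(BRRRRRBBBR) = { 0, 1/32, 3/64, 7/128 | 15/256, 1/16, 1/8, 1/4, 1/2, 1 } => 29/512
v(BRRRRRBBBRB) = { 0, 1/32, 3/64, 7/128, 29/512 | 15/256, 1/16, 1/8, 1/4, 1/2, 1 } => 59/1024
v(BRRRRRBBBRBB) = { 0, 1/32, 3/64, 7/128, 29/512, 59/1024 | 15/256, 1/16, 1/8, 1/4, 1/2, 1 } => 119/2048
v(BRRRRRBBBRBBB) = { 0, 1/32, 3/64, 7/128, 29/512, 59/1024, 119/2048 | 15/256, 1/16, 1/8, 1/4, 1/2, 1 } => 239/4096
v(BRRRRRBBBRBBBB) = { 0, 1/32, 3/64, 7/128, 29/512, 59/1024, 119/2048, 239/4096 | 15/256, 1/16, 1/8, 1/4, 1/2, 1 } => 479/8192
v(BRRRRRBBBRBBBBB) = { 0, 1/32, 3/64, 7/128, 29/512, 59/1024, 119/2048, 239/4096, 479/8192 | 15/256, 1/16, 1/8, 1/4, 1/2, 1 } => 959/16384

959/16384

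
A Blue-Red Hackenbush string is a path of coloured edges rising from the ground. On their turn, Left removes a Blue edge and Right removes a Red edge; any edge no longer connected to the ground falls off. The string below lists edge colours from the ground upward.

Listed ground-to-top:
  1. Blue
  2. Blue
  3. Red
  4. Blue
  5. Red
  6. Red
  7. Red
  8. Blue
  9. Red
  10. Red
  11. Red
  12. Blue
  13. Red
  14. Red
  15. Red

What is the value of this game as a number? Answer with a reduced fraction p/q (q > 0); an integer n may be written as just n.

1 of 15 · B · max L 0 · min R +∞ ⇒ 1
2 of 15 · BB · max L 1 · min R +∞ ⇒ 2
3 of 15 · BBR · max L 1 · min R 2 ⇒ 3/2
4 of 15 · BBRB · max L 3/2 · min R 2 ⇒ 7/4
5 of 15 · BBRBR · max L 3/2 · min R 7/4 ⇒ 13/8
6 of 15 · BBRBRR · max L 3/2 · min R 13/8 ⇒ 25/16
7 of 15 · BBRBRRR · max L 3/2 · min R 25/16 ⇒ 49/32
8 of 15 · BBRBRRRB · max L 49/32 · min R 25/16 ⇒ 99/64
9 of 15 · BBRBRRRBR · max L 49/32 · min R 99/64 ⇒ 197/128
10 of 15 · BBRBRRRBRR · max L 49/32 · min R 197/128 ⇒ 393/256
11 of 15 · BBRBRRRBRRR · max L 49/32 · min R 393/256 ⇒ 785/512
12 of 15 · BBRBRRRBRRRB · max L 785/512 · min R 393/256 ⇒ 1571/1024
13 of 15 · BBRBRRRBRRRBR · max L 785/512 · min R 1571/1024 ⇒ 3141/2048
14 of 15 · BBRBRRRBRRRBRR · max L 785/512 · min R 3141/2048 ⇒ 6281/4096
15 of 15 · BBRBRRRBRRRBRRR · max L 785/512 · min R 6281/4096 ⇒ 12561/8192

12561/8192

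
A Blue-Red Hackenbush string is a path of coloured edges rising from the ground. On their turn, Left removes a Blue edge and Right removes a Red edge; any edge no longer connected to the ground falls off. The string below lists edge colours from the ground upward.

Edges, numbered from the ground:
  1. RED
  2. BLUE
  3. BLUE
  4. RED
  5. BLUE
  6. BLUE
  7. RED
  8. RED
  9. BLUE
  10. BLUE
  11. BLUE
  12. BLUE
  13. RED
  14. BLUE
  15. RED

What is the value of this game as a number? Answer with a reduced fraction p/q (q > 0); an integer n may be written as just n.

val_1 [R]  L=[(no moves)]  R=[0]  -> -1
val_2 [RB]  L=[-1]  R=[0]  -> -1/2
val_3 [RBB]  L=[-1, -1/2]  R=[0]  -> -1/4
val_4 [RBBR]  L=[-1, -1/2]  R=[-1/4, 0]  -> -3/8
val_5 [RBBRB]  L=[-1, -1/2, -3/8]  R=[-1/4, 0]  -> -5/16
val_6 [RBBRBB]  L=[-1, -1/2, -3/8, -5/16]  R=[-1/4, 0]  -> -9/32
val_7 [RBBRBBR]  L=[-1, -1/2, -3/8, -5/16]  R=[-9/32, -1/4, 0]  -> -19/64
val_8 [RBBRBBRR]  L=[-1, -1/2, -3/8, -5/16]  R=[-19/64, -9/32, -1/4, 0]  -> -39/128
val_9 [RBBRBBRRB]  L=[-1, -1/2, -3/8, -5/16, -39/128]  R=[-19/64, -9/32, -1/4, 0]  -> -77/256
val_10 [RBBRBBRRBB]  L=[-1, -1/2, -3/8, -5/16, -39/128, -77/256]  R=[-19/64, -9/32, -1/4, 0]  -> -153/512
val_11 [RBBRBBRRBBB]  L=[-1, -1/2, -3/8, -5/16, -39/128, -77/256, -153/512]  R=[-19/64, -9/32, -1/4, 0]  -> -305/1024
val_12 [RBBRBBRRBBBB]  L=[-1, -1/2, -3/8, -5/16, -39/128, -77/256, -153/512, -305/1024]  R=[-19/64, -9/32, -1/4, 0]  -> -609/2048
val_13 [RBBRBBRRBBBBR]  L=[-1, -1/2, -3/8, -5/16, -39/128, -77/256, -153/512, -305/1024]  R=[-609/2048, -19/64, -9/32, -1/4, 0]  -> -1219/4096
val_14 [RBBRBBRRBBBBRB]  L=[-1, -1/2, -3/8, -5/16, -39/128, -77/256, -153/512, -305/1024, -1219/4096]  R=[-609/2048, -19/64, -9/32, -1/4, 0]  -> -2437/8192
val_15 [RBBRBBRRBBBBRBR]  L=[-1, -1/2, -3/8, -5/16, -39/128, -77/256, -153/512, -305/1024, -1219/4096]  R=[-2437/8192, -609/2048, -19/64, -9/32, -1/4, 0]  -> -4875/16384

-4875/16384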